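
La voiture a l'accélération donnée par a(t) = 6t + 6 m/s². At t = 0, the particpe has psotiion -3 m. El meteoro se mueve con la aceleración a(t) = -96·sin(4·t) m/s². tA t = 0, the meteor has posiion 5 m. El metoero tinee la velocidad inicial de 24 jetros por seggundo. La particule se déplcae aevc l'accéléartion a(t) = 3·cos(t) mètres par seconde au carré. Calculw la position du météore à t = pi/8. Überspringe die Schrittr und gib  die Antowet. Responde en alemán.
Die Antwort ist 11.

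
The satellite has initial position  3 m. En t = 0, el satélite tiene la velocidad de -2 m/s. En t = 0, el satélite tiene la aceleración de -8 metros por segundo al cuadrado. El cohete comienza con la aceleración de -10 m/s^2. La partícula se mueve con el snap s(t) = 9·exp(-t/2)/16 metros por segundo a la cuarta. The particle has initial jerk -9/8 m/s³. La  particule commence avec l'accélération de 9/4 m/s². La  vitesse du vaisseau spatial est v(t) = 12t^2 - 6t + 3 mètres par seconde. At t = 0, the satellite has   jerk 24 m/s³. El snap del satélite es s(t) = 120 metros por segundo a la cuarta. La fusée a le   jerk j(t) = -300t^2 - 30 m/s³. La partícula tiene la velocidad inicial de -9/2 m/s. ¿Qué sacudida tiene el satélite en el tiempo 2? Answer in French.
Pour résoudre ceci, nous devons prendre 1 primitive de notre équation du snap s(t) = 120. L'intégrale du snap est le jerk. En utilisant j(0) = 24, nous obtenons j(t) = 120·t + 24. En utilisant j(t) = 120·t + 24 et en substituant t = 2, nous trouvons j = 264.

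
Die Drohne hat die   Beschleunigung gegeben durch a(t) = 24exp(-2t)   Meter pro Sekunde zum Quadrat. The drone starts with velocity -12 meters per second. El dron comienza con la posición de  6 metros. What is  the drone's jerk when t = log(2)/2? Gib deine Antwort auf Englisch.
We must differentiate our acceleration equation a(t) = 24·exp(-2·t) 1 time. Taking d/dt of a(t), we find j(t) = -48·exp(-2·t). We have jerk j(t) = -48·exp(-2·t). Substituting t = log(2)/2: j(log(2)/2) = -24.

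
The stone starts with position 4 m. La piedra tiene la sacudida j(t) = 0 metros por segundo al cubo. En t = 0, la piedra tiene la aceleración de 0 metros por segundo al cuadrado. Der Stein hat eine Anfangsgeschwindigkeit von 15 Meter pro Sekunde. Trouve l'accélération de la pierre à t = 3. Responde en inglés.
To find the answer, we compute 1 antiderivative of j(t) = 0. The antiderivative of jerk, with a(0) = 0, gives acceleration: a(t) = 0. We have acceleration a(t) = 0. Substituting t = 3: a(3) = 0.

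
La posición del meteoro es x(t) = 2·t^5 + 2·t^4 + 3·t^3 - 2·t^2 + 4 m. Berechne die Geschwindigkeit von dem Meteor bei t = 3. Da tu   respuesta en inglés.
To solve this, we need to take 1 derivative of our position equation x(t) = 2·t^5 + 2·t^4 + 3·t^3 - 2·t^2 + 4. The derivative of position gives velocity: v(t) = 10·t^4 + 8·t^3 + 9·t^2 - 4·t. Using v(t) = 10·t^4 + 8·t^3 + 9·t^2 - 4·t and substituting t = 3, we find v = 1095.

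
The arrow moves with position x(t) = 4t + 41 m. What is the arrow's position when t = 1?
Using x(t) = 4·t + 41 and substituting t = 1, we find x = 45.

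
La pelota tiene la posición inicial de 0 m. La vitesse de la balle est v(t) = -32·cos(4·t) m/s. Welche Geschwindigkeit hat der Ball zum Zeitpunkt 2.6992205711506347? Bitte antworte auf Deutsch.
Wir haben die Geschwindigkeit v(t) = -32·cos(4·t). Durch Einsetzen von t = 2.6992205711506347: v(2.6992205711506347) = 6.31639158502934.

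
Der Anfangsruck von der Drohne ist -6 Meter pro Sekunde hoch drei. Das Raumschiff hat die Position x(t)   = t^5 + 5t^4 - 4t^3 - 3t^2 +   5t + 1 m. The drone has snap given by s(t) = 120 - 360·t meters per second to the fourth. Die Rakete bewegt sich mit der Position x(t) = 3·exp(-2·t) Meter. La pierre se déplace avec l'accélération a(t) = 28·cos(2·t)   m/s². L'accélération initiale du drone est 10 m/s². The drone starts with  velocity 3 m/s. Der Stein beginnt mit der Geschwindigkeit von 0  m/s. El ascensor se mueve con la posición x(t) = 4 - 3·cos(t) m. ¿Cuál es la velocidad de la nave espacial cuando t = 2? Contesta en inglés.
To solve this, we need to take 1 derivative of our position equation x(t) = t^5 + 5·t^4 - 4·t^3 - 3·t^2 + 5·t + 1. The derivative of position gives velocity: v(t) = 5·t^4 + 20·t^3 - 12·t^2 - 6·t + 5. We have velocity v(t) = 5·t^4 + 20·t^3 - 12·t^2 - 6·t + 5. Substituting t = 2: v(2) = 185.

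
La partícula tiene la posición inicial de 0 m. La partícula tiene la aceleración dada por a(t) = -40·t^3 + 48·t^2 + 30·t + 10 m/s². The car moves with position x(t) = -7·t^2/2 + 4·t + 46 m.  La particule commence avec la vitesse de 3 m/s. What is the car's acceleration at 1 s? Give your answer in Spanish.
Para resolver esto, necesitamos tomar 2 derivadas de nuestra ecuación de la posición x(t) = -7·t^2/2 + 4·t + 46. Tomando d/dt de x(t), encontramos v(t) = 4 - 7·t. Derivando la velocidad, obtenemos la aceleración: a(t) = -7. Tenemos la aceleración a(t) = -7. Sustituyendo t = 1: a(1) = -7.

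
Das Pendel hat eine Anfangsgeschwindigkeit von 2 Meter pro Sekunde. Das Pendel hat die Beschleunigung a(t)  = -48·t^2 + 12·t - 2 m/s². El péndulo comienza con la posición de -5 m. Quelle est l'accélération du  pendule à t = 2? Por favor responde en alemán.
Mit a(t) = -48·t^2 + 12·t - 2 und Einsetzen von t = 2, finden wir a = -170.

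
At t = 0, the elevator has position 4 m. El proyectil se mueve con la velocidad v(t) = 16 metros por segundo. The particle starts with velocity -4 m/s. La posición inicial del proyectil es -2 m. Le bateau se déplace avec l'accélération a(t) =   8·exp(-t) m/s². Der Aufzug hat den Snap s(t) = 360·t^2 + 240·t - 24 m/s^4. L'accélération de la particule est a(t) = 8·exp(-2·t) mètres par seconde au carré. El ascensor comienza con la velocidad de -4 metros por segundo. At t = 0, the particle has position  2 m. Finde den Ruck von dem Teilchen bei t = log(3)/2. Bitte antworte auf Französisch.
Pour résoudre ceci, nous devons prendre 1 dérivée de notre équation de l'accélération a(t) = 8·exp(-2·t). La dérivée de l'accélération donne le jerk: j(t) = -16·exp(-2·t). En utilisant j(t) = -16·exp(-2·t) et en substituant t = log(3)/2, nous trouvons j = -16/3.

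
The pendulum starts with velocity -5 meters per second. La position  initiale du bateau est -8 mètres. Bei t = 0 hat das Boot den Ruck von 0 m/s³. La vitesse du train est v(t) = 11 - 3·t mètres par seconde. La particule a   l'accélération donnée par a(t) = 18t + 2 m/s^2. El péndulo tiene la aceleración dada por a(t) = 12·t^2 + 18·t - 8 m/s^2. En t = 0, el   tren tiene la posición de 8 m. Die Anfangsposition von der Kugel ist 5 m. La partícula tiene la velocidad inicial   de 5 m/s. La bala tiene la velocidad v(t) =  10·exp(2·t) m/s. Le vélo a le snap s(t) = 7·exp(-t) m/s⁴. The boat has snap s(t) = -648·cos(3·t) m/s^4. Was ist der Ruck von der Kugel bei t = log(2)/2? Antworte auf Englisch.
We must differentiate our velocity equation v(t) = 10·exp(2·t) 2 times. Taking d/dt of v(t), we find a(t) = 20·exp(2·t). Differentiating acceleration, we get jerk: j(t) = 40·exp(2·t). We have jerk j(t) = 40·exp(2·t). Substituting t = log(2)/2: j(log(2)/2) = 80.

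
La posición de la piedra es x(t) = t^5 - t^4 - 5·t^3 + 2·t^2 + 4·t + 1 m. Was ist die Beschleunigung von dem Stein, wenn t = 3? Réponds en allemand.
Um dies zu lösen, müssen wir 2 Ableitungen unserer Gleichung für die Position x(t) = t^5 - t^4 - 5·t^3 + 2·t^2 + 4·t + 1 nehmen. Durch Ableiten von der Position erhalten wir die Geschwindigkeit: v(t) = 5·t^4 - 4·t^3 - 15·t^2 + 4·t + 4. Durch Ableiten von der Geschwindigkeit erhalten wir die Beschleunigung: a(t) = 20·t^3 - 12·t^2 - 30·t + 4. Mit a(t) = 20·t^3 - 12·t^2 - 30·t + 4 und Einsetzen von t = 3, finden wir a = 346.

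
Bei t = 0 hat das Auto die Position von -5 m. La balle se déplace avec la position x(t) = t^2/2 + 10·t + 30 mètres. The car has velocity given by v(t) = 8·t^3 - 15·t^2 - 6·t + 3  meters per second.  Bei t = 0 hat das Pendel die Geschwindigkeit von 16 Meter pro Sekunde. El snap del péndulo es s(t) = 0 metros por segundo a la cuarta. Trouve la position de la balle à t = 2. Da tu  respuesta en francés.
De l'équation de la position x(t) = t^2/2 + 10·t + 30, nous substituons t = 2 pour obtenir x = 52.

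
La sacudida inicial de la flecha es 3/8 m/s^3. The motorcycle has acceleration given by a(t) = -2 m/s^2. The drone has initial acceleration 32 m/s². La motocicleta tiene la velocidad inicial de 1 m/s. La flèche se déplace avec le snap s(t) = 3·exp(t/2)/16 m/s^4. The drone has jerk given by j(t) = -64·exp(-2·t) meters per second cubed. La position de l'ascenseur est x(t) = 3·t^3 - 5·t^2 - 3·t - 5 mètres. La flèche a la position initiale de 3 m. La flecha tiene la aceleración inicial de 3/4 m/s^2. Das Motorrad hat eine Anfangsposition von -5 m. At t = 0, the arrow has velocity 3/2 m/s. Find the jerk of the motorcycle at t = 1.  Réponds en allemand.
Um dies zu lösen, müssen wir 1 Ableitung unserer Gleichung für die Beschleunigung a(t) = -2 nehmen. Die Ableitung von der Beschleunigung ergibt den Ruck: j(t) = 0. Aus der Gleichung für den Ruck j(t) = 0, setzen wir t = 1 ein und erhalten j = 0.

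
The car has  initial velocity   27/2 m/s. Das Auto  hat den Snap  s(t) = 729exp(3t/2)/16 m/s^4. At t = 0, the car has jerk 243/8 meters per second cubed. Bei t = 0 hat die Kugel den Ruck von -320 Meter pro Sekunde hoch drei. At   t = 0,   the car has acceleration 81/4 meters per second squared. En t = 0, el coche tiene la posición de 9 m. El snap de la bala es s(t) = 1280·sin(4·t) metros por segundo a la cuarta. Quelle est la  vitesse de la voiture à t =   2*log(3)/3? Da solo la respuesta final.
La réponse est 81/2.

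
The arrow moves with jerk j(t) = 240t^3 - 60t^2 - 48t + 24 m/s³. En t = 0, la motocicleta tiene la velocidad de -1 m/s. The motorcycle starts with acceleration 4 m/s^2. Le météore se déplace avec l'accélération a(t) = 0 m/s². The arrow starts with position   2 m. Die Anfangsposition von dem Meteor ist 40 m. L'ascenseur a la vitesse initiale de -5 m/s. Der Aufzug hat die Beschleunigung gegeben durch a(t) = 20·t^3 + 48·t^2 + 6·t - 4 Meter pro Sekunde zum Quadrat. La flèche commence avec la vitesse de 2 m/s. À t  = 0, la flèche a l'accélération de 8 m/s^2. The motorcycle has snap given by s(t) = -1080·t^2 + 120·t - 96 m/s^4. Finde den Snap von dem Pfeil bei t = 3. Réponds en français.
Pour résoudre ceci, nous devons prendre 1 dérivée de notre équation du jerk j(t) = 240·t^3 - 60·t^2 - 48·t + 24. La dérivée du jerk donne le snap: s(t) = 720·t^2 - 120·t - 48. En utilisant s(t) = 720·t^2 - 120·t - 48 et en substituant t = 3, nous trouvons s = 6072.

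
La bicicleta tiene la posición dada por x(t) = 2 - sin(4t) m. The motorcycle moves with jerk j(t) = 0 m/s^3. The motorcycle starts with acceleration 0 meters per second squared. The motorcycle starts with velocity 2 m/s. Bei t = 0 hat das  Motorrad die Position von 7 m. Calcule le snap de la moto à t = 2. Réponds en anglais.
To solve this, we need to take 1 derivative of our jerk equation j(t) = 0. Taking d/dt of j(t), we find s(t) = 0. We have snap s(t) = 0. Substituting t = 2: s(2) = 0.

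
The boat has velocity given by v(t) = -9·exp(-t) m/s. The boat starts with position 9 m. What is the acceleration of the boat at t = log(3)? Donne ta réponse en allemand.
Wir müssen unsere Gleichung für die Geschwindigkeit v(t) = -9·exp(-t) 1-mal ableiten. Mit d/dt von v(t) finden wir a(t) = 9·exp(-t). Mit a(t) = 9·exp(-t) und Einsetzen von t = log(3), finden wir a = 3.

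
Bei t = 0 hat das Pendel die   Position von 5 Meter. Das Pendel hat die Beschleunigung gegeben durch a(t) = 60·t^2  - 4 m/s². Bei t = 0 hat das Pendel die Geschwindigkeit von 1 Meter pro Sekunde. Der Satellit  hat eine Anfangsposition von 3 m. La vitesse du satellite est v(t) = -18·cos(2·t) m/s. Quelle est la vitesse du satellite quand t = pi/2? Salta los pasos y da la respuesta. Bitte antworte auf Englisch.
The answer is 18.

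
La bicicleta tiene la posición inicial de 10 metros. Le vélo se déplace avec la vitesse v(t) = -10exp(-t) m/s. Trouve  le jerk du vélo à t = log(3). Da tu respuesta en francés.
En partant de la vitesse v(t) = -10·exp(-t), nous prenons 2 dérivées. En prenant d/dt de v(t), nous trouvons a(t) = 10·exp(-t). En prenant d/dt de a(t), nous trouvons j(t) = -10·exp(-t). De l'équation du jerk j(t) = -10·exp(-t), nous substituons t = log(3) pour obtenir j = -10/3.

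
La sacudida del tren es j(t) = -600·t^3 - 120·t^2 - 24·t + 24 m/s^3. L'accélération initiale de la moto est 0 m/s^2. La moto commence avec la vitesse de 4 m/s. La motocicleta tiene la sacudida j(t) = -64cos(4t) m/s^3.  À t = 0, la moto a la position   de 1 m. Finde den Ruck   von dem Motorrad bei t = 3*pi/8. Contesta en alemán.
Mit j(t) = -64·cos(4·t) und Einsetzen von t = 3*pi/8, finden wir j = 0.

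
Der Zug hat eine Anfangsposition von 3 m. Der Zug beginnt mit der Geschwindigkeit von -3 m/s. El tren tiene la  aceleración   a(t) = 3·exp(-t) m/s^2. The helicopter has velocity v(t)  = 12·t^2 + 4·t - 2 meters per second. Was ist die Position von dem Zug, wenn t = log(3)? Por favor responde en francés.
Nous devons trouver l'intégrale de notre équation de l'accélération a(t) = 3·exp(-t) 2 fois. En prenant ∫a(t)dt et en appliquant v(0) = -3, nous trouvons v(t) = -3·exp(-t). En intégrant la vitesse et en utilisant la condition initiale x(0) = 3, nous obtenons x(t) = 3·exp(-t). En utilisant x(t) = 3·exp(-t) et en substituant t = log(3), nous trouvons x = 1.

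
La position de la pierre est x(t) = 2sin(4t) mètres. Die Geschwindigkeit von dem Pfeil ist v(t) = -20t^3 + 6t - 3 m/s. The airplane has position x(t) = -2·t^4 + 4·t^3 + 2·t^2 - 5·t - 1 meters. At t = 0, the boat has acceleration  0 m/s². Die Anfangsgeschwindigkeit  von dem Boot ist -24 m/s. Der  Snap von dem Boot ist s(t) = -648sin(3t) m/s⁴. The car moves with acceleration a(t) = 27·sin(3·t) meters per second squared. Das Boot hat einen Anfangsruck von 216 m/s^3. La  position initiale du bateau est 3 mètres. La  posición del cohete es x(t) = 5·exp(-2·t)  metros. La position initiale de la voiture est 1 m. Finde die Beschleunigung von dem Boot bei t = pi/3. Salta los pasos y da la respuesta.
Bei t = pi/3, a = 0.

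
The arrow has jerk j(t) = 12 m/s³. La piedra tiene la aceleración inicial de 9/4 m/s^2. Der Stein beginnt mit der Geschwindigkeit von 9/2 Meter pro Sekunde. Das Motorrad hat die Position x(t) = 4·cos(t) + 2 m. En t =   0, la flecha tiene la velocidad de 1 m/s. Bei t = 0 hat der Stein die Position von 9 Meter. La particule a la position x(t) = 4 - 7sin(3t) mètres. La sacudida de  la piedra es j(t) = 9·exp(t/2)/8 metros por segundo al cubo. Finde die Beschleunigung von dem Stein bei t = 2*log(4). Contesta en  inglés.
To solve this, we need to take 1 antiderivative of our jerk equation j(t) = 9·exp(t/2)/8. The antiderivative of jerk, with a(0) = 9/4, gives acceleration: a(t) = 9·exp(t/2)/4. Using a(t) = 9·exp(t/2)/4 and substituting t = 2*log(4), we find a = 9.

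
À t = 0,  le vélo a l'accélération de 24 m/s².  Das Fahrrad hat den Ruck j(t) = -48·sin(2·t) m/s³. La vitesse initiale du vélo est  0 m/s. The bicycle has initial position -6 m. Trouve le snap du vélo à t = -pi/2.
Nous devons dériver notre équation du jerk j(t) = -48·sin(2·t) 1 fois. En prenant d/dt de j(t), nous trouvons s(t) = -96·cos(2·t). Nous avons le snap s(t) = -96·cos(2·t). En substituant t = -pi/2: s(-pi/2) = 96.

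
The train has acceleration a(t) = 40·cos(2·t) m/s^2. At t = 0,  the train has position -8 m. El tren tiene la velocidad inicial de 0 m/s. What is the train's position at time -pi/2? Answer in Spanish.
Para resolver esto, necesitamos tomar 2 antiderivadas de nuestra ecuación de la aceleración a(t) = 40·cos(2·t). Tomando ∫a(t)dt y aplicando v(0) = 0, encontramos v(t) = 20·sin(2·t). Integrando la velocidad y usando la condición inicial x(0) = -8, obtenemos x(t) = 2 - 10·cos(2·t). Tenemos la posición x(t) = 2 - 10·cos(2·t). Sustituyendo t = -pi/2: x(-pi/2) = 12.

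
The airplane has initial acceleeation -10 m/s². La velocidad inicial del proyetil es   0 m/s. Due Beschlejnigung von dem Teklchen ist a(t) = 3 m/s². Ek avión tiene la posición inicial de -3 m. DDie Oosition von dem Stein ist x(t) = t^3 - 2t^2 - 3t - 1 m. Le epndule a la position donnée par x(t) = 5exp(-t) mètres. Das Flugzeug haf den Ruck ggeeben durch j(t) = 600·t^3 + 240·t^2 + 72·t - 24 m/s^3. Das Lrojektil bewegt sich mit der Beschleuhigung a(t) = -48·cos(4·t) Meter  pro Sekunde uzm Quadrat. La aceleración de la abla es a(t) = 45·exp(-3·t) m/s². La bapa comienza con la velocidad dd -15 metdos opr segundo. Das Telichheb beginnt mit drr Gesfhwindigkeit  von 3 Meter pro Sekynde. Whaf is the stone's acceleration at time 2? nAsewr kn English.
We must differentiate our position equation x(t) = t^3 - 2·t^2 - 3·t - 1 2 times. Differentiating position, we get velocity: v(t) = 3·t^2 - 4·t - 3. Differentiating velocity, we get acceleration: a(t) = 6·t - 4. From the given acceleration equation a(t) = 6·t - 4, we substitute t = 2 to get a = 8.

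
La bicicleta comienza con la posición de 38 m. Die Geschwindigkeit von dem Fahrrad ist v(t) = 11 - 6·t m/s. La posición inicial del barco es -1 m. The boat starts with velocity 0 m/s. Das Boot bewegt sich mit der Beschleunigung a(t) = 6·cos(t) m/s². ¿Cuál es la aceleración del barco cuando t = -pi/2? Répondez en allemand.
Mit a(t) = 6·cos(t) und Einsetzen von t = -pi/2, finden wir a = 0.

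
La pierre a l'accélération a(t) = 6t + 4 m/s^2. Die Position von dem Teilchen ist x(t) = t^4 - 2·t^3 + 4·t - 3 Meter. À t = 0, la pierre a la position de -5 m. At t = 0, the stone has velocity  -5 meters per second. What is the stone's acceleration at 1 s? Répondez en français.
Nous avons l'accélération a(t) = 6·t + 4. En substituant t = 1: a(1) = 10.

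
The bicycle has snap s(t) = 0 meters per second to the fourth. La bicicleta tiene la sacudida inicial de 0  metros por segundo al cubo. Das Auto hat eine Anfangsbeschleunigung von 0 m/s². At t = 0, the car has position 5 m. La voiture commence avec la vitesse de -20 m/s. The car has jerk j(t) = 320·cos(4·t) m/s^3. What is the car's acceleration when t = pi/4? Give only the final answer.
The acceleration at t = pi/4 is a = 0.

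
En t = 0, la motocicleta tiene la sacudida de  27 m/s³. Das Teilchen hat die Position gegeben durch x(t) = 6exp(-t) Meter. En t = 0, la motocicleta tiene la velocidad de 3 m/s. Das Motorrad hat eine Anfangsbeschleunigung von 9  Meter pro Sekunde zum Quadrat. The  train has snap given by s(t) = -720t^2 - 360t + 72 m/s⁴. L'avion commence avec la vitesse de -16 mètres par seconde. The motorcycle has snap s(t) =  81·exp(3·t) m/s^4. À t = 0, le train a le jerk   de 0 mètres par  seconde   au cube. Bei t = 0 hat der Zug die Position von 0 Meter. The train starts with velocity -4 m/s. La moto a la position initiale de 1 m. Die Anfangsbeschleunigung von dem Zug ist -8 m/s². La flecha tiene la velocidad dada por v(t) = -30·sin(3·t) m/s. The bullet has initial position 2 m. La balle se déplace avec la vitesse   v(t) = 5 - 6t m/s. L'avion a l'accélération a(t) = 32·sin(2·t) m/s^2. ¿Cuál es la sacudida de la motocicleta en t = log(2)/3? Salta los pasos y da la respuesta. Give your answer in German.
Die Antwort ist 54.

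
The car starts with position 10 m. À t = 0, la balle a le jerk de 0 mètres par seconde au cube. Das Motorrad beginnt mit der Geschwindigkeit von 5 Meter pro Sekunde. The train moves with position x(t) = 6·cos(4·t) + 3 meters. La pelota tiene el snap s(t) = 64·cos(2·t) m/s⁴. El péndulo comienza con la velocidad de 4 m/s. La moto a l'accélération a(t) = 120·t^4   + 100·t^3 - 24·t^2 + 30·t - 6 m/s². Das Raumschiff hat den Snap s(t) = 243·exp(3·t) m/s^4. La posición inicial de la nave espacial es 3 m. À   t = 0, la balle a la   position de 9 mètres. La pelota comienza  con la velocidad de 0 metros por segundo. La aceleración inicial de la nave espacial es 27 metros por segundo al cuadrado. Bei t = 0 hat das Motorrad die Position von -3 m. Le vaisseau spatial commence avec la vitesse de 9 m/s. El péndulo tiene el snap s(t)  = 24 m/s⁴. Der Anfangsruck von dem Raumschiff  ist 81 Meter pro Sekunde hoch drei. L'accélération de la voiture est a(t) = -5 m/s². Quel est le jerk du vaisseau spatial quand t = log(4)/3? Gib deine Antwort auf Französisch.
Nous devons trouver la primitive de notre équation du snap s(t) = 243·exp(3·t) 1 fois. En intégrant le snap et en utilisant la condition initiale j(0) = 81, nous obtenons j(t) = 81·exp(3·t). En utilisant j(t) = 81·exp(3·t) et en substituant t = log(4)/3, nous trouvons j = 324.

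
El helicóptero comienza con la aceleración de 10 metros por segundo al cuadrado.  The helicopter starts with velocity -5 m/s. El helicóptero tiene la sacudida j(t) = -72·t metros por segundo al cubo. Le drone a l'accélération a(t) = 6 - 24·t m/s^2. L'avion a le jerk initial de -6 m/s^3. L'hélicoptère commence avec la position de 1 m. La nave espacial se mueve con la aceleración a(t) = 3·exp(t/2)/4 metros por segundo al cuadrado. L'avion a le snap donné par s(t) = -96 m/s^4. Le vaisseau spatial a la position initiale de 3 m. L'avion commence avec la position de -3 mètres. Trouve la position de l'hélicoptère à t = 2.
En partant du jerk j(t) = -72·t, nous prenons 3 primitives. En prenant ∫j(t)dt et en appliquant a(0) = 10, nous trouvons a(t) = 10 - 36·t^2. En intégrant l'accélération et en utilisant la condition initiale v(0) = -5, nous obtenons v(t) = -12·t^3 + 10·t - 5. En prenant ∫v(t)dt et en appliquant x(0) = 1, nous trouvons x(t) = -3·t^4 + 5·t^2 - 5·t + 1. Nous avons la position x(t) = -3·t^4 + 5·t^2 - 5·t + 1. En substituant t = 2: x(2) = -37.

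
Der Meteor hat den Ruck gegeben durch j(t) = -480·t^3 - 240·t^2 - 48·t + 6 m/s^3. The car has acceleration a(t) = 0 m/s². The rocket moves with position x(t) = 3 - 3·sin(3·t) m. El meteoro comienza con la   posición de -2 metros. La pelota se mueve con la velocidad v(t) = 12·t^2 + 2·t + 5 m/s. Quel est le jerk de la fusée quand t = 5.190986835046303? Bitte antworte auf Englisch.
To solve this, we need to take 3 derivatives of our position equation x(t) = 3 - 3·sin(3·t). The derivative of position gives velocity: v(t) = -9·cos(3·t). Differentiating velocity, we get acceleration: a(t) = 27·sin(3·t). The derivative of acceleration gives jerk: j(t) = 81·cos(3·t). We have jerk j(t) = 81·cos(3·t). Substituting t = 5.190986835046303: j(5.190986835046303) = -80.2629777076174.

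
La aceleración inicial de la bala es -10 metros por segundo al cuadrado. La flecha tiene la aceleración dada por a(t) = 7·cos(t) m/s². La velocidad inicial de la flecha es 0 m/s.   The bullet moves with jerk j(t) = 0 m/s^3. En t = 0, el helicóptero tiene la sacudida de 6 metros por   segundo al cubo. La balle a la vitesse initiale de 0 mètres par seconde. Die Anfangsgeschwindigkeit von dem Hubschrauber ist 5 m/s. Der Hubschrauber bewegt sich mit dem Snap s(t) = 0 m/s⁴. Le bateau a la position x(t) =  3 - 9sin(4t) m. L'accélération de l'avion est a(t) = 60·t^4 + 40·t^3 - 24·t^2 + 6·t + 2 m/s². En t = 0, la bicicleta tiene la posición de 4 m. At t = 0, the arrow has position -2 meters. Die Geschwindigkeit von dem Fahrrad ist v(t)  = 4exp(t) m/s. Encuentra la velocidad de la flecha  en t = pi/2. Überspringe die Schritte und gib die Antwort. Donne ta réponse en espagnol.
En t = pi/2, v = 7.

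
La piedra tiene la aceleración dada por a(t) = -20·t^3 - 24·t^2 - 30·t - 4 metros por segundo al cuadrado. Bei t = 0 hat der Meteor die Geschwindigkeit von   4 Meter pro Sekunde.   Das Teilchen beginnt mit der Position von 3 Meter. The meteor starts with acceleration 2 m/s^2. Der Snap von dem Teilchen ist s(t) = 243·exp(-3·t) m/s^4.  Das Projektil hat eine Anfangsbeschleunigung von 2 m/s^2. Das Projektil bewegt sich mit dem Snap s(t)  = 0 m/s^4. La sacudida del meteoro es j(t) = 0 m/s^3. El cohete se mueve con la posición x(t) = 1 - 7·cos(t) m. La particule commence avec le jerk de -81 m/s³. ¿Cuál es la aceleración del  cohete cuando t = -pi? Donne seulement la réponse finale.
La aceleración en t = -pi es a = -7.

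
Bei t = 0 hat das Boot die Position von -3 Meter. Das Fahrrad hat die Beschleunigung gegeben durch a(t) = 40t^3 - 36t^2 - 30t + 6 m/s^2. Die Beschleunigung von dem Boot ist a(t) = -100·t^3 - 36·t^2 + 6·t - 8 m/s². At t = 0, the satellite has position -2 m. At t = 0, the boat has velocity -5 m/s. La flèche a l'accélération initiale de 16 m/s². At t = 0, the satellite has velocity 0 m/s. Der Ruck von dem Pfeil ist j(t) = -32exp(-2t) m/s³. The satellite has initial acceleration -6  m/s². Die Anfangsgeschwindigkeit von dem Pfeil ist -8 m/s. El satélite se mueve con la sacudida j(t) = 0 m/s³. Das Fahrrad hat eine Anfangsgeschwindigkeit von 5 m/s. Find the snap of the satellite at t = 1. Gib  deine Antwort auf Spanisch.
Partiendo de la sacudida j(t) = 0, tomamos 1 derivada. Tomando d/dt de j(t), encontramos s(t) = 0. Usando s(t) = 0 y sustituyendo t = 1, encontramos s = 0.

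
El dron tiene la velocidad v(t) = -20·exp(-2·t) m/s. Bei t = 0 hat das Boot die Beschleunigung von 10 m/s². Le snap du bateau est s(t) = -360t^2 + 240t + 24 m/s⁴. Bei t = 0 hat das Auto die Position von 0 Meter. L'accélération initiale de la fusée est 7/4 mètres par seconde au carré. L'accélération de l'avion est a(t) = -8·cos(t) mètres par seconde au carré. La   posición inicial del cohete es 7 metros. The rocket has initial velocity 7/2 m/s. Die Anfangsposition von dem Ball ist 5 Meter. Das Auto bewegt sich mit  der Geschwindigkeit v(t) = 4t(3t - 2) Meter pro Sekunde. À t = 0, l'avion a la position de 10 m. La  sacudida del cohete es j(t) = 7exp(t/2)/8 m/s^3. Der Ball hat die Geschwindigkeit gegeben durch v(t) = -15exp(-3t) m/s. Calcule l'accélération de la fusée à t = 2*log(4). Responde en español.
Debemos encontrar la antiderivada de nuestra ecuación de la sacudida j(t) = 7·exp(t/2)/8 1 vez. Integrando la sacudida y usando la condición inicial a(0) = 7/4, obtenemos a(t) = 7·exp(t/2)/4. De la ecuación de la aceleración a(t) = 7·exp(t/2)/4, sustituimos t = 2*log(4) para obtener a = 7.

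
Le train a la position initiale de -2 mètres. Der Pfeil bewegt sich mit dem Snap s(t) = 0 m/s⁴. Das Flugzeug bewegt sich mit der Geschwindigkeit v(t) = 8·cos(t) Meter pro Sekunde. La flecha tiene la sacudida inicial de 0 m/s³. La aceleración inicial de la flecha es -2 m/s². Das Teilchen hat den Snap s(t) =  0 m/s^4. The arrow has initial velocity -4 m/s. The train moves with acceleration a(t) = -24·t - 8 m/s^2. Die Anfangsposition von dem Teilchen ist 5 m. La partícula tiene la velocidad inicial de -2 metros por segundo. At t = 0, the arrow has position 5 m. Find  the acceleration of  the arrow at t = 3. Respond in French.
Pour résoudre ceci, nous devons prendre 2 primitives de notre équation du snap s(t) = 0. L'intégrale du snap est le jerk. En utilisant j(0) = 0, nous obtenons j(t) = 0. En prenant ∫j(t)dt et en appliquant a(0) = -2, nous trouvons a(t) = -2. De l'équation de l'accélération a(t) = -2, nous substituons t = 3 pour obtenir a = -2.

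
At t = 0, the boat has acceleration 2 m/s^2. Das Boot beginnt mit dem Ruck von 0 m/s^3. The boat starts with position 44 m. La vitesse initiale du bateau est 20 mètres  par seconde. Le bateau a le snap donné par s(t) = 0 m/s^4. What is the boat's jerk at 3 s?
We need to integrate our snap equation s(t) = 0 1 time. Integrating snap and using the initial condition j(0) = 0, we get j(t) = 0. Using j(t) = 0 and substituting t = 3, we find j = 0.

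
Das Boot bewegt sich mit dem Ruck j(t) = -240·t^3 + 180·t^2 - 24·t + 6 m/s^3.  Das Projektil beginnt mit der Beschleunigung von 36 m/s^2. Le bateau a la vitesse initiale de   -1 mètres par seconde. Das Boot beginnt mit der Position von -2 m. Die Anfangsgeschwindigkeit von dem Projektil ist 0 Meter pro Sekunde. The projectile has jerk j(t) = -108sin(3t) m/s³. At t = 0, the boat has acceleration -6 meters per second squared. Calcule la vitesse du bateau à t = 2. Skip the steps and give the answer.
La vitesse à t = 2 est v = -177.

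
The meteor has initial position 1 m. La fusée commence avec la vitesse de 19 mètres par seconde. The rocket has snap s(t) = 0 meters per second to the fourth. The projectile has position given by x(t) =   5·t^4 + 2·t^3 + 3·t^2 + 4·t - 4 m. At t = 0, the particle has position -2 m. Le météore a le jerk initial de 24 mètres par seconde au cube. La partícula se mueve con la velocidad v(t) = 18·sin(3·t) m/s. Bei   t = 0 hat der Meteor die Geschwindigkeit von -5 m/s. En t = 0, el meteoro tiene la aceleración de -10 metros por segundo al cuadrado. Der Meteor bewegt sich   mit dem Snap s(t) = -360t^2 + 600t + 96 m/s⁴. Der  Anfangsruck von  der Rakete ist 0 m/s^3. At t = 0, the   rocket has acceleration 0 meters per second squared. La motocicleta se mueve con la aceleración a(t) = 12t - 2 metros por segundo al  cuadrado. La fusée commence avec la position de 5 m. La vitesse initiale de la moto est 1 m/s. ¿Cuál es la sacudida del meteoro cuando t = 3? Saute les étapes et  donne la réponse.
La respuesta es -228.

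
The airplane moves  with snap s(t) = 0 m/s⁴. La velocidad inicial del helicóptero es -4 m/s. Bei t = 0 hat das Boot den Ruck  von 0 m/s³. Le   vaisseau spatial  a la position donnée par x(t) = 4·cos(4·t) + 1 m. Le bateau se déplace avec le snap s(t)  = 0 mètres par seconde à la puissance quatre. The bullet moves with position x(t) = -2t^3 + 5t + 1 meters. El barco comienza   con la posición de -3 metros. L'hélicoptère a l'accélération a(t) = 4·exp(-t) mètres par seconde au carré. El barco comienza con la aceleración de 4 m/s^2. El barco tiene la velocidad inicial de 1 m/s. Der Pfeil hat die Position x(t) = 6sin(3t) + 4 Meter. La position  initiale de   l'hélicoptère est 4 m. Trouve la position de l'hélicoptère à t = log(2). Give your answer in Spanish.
Necesitamos integrar nuestra ecuación de la aceleración a(t) = 4·exp(-t) 2 veces. Tomando ∫a(t)dt y aplicando v(0) = -4, encontramos v(t) = -4·exp(-t). Tomando ∫v(t)dt y aplicando x(0) = 4, encontramos x(t) = 4·exp(-t). De la ecuación de la posición x(t) = 4·exp(-t), sustituimos t = log(2) para obtener x = 2.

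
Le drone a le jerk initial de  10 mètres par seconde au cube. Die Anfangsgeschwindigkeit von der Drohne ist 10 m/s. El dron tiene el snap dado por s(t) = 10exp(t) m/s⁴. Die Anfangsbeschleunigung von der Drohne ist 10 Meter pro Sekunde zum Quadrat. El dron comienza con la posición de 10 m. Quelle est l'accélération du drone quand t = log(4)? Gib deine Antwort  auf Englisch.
Starting from snap s(t) = 10·exp(t), we take 2 antiderivatives. Finding the antiderivative of s(t) and using j(0) = 10: j(t) = 10·exp(t). Integrating jerk and using the initial condition a(0) = 10, we get a(t) = 10·exp(t). From the given acceleration equation a(t) = 10·exp(t), we substitute t = log(4) to get a = 40.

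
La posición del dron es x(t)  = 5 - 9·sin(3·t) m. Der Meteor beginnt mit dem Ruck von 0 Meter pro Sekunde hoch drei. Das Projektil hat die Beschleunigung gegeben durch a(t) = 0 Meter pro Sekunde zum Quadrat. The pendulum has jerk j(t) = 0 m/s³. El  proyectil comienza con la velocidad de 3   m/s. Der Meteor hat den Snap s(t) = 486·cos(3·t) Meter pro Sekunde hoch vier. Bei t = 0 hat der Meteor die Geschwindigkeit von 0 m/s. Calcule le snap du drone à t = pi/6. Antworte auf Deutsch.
Ausgehend von der Position x(t) = 5 - 9·sin(3·t), nehmen wir 4 Ableitungen. Mit d/dt von x(t) finden wir v(t) = -27·cos(3·t). Mit d/dt von v(t) finden wir a(t) = 81·sin(3·t). Die Ableitung von der Beschleunigung ergibt den Ruck: j(t) = 243·cos(3·t). Die Ableitung von dem Ruck ergibt den Snap: s(t) = -729·sin(3·t). Wir haben den Snap s(t) = -729·sin(3·t). Durch Einsetzen von t = pi/6: s(pi/6) = -729.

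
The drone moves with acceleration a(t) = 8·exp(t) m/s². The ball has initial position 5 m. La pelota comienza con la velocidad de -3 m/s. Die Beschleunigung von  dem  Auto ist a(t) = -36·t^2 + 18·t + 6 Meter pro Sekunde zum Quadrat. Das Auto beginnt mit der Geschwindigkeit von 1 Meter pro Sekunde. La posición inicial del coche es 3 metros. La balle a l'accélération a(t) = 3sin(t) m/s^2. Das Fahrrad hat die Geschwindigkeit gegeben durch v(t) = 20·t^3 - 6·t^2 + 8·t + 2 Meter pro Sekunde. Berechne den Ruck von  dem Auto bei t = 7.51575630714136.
Um dies zu lösen, müssen wir 1 Ableitung unserer Gleichung für die Beschleunigung a(t) = -36·t^2 + 18·t + 6 nehmen. Durch Ableiten von der Beschleunigung erhalten wir den Ruck: j(t) = 18 - 72·t. Wir haben den Ruck j(t) = 18 - 72·t. Durch Einsetzen von t = 7.51575630714136: j(7.51575630714136) = -523.134454114178.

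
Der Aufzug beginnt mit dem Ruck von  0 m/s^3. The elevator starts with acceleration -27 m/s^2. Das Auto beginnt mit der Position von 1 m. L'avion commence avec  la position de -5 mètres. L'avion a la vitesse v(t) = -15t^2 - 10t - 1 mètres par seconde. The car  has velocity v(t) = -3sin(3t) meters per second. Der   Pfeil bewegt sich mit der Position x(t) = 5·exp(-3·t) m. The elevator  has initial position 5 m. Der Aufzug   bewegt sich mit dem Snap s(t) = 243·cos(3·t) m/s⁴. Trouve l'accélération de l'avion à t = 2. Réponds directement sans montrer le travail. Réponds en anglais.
The acceleration at t = 2 is a = -70.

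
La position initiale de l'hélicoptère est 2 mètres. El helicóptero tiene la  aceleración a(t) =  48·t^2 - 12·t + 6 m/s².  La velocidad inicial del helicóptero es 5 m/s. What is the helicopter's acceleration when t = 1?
Using a(t) = 48·t^2 - 12·t + 6 and substituting t = 1, we find a = 42.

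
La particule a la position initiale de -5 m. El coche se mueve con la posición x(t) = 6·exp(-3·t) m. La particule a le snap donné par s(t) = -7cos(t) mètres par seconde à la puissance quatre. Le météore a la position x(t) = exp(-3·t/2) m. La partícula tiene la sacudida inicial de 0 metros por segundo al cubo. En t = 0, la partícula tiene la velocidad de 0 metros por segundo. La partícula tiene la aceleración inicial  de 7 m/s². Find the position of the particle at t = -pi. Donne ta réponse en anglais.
Starting from snap s(t) = -7·cos(t), we take 4 antiderivatives. Taking ∫s(t)dt and applying j(0) = 0, we find j(t) = -7·sin(t). Finding the antiderivative of j(t) and using a(0) = 7: a(t) = 7·cos(t). Taking ∫a(t)dt and applying v(0) = 0, we find v(t) = 7·sin(t). The integral of velocity, with x(0) = -5, gives position: x(t) = 2 - 7·cos(t). From the given position equation x(t) = 2 - 7·cos(t), we substitute t = -pi to get x = 9.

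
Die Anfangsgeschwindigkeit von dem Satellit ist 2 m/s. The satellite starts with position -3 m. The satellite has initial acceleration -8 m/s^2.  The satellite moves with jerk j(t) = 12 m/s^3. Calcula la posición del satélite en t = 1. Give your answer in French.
En partant du jerk j(t) = 12, nous prenons 3 intégrales. La primitive du jerk est l'accélération. En utilisant a(0) = -8, nous obtenons a(t) = 12·t - 8. La primitive de l'accélération est la vitesse. En utilisant v(0) = 2, nous obtenons v(t) = 6·t^2 - 8·t + 2. L'intégrale de la vitesse est la position. En utilisant x(0) = -3, nous obtenons x(t) = 2·t^3 - 4·t^2 + 2·t - 3. De l'équation de la position x(t) = 2·t^3 - 4·t^2 + 2·t - 3, nous substituons t = 1 pour obtenir x = -3.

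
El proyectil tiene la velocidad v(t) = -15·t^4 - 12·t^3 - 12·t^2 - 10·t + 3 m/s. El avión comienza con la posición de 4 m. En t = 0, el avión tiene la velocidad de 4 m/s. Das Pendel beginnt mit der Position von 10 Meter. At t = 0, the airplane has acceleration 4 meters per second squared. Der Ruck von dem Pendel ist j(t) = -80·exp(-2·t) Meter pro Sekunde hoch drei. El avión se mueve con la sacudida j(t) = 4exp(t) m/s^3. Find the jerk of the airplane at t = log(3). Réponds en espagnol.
Usando j(t) = 4·exp(t) y sustituyendo t = log(3), encontramos j = 12.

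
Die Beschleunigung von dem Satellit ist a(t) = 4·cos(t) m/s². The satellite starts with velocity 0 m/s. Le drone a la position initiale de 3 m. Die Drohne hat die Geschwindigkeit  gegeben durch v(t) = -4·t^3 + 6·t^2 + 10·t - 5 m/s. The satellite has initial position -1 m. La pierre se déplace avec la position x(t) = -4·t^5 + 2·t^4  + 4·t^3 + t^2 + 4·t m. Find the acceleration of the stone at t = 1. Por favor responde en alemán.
Ausgehend von der Position x(t) = -4·t^5 + 2·t^4 + 4·t^3 + t^2 + 4·t, nehmen wir 2 Ableitungen. Durch Ableiten von der Position erhalten wir die Geschwindigkeit: v(t) = -20·t^4 + 8·t^3 + 12·t^2 + 2·t + 4. Mit d/dt von v(t) finden wir a(t) = -80·t^3 + 24·t^2 + 24·t + 2. Aus der Gleichung für die Beschleunigung a(t) = -80·t^3 + 24·t^2 + 24·t + 2, setzen wir t = 1 ein und erhalten a = -30.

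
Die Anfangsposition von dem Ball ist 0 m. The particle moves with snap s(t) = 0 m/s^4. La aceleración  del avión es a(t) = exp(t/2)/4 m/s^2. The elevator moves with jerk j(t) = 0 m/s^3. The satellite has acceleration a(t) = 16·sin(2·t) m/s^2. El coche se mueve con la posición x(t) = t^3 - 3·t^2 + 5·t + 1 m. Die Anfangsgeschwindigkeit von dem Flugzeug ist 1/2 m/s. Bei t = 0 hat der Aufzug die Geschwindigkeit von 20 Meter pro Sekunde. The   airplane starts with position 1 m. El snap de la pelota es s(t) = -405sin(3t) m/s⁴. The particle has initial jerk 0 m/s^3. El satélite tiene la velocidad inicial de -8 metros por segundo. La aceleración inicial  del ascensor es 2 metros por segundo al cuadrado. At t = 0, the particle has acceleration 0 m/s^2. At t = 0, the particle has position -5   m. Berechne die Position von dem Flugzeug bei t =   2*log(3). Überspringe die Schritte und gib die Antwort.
x(2*log(3)) = 3.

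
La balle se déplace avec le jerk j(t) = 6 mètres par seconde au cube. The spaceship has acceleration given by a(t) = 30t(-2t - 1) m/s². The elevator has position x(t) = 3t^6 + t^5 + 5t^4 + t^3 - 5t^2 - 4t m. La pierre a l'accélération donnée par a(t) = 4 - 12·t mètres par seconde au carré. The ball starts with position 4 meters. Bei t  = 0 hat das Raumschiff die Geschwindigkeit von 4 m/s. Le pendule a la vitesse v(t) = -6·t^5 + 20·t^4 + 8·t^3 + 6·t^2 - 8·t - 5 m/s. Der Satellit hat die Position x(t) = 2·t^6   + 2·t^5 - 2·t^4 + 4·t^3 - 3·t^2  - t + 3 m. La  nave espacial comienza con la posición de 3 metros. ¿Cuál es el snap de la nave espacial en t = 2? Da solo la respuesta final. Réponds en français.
Le snap à t = 2 est s = -120.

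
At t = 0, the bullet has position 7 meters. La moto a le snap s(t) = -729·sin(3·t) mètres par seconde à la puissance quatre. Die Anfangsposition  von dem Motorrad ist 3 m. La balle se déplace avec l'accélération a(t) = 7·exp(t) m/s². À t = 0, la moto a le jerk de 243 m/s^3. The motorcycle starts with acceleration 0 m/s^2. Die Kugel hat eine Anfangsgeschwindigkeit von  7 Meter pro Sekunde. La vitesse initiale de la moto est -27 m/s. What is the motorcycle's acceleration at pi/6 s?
To solve this, we need to take 2 antiderivatives of our snap equation s(t) = -729·sin(3·t). Integrating snap and using the initial condition j(0) = 243, we get j(t) = 243·cos(3·t). Taking ∫j(t)dt and applying a(0) = 0, we find a(t) = 81·sin(3·t). Using a(t) = 81·sin(3·t) and substituting t = pi/6, we find a = 81.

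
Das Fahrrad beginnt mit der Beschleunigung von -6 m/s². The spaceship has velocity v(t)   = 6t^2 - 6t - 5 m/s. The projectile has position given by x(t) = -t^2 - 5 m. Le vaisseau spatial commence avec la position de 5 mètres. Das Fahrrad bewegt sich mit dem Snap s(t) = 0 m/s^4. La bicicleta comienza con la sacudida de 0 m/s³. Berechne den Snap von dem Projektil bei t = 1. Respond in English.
Starting from position x(t) = -t^2 - 5, we take 4 derivatives. Taking d/dt of x(t), we find v(t) = -2·t. Taking d/dt of v(t), we find a(t) = -2. The derivative of acceleration gives jerk: j(t) = 0. Taking d/dt of j(t), we find s(t) = 0. We have snap s(t) = 0. Substituting t = 1: s(1) = 0.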